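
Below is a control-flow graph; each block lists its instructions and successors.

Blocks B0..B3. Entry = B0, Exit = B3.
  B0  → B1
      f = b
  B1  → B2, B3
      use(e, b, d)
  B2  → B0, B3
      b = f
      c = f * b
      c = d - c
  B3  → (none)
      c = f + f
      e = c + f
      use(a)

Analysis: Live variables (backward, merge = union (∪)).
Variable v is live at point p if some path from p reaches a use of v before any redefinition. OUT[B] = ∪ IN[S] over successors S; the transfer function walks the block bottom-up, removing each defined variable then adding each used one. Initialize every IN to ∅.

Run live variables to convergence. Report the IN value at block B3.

Per-block solution:
  B0:  IN={a, b, d, e}  OUT={a, b, d, e, f}
  B1:  IN={a, b, d, e, f}  OUT={a, d, e, f}
  B2:  IN={a, d, e, f}  OUT={a, b, d, e, f}
  B3:  IN={a, f}  OUT={}

B3 is the boundary node: OUT[B3] = {}
Applying B3's transfer function to that OUT value gives IN[B3] (row B3 above).

Answer: {a, f}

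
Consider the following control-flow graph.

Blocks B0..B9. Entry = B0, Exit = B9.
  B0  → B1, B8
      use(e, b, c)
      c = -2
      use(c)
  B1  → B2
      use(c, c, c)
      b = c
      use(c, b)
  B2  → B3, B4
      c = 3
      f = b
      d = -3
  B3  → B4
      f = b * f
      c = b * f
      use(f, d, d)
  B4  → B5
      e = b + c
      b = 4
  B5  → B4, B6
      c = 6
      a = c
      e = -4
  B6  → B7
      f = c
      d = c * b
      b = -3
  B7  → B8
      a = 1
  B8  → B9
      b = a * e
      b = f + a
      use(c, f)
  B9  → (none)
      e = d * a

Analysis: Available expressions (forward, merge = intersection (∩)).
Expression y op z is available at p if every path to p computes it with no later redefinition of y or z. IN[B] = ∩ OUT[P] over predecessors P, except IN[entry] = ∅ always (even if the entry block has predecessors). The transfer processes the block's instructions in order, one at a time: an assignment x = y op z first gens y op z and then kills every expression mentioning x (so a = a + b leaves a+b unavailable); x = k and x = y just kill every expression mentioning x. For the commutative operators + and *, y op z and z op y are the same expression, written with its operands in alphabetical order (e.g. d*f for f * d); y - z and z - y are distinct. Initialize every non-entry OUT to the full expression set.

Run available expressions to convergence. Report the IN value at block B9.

Per-block solution:
  B0:  IN={}  OUT={}
  B1:  IN={}  OUT={}
  B2:  IN={}  OUT={}
  B3:  IN={}  OUT={b*f}
  B4:  IN={}  OUT={}
  B5:  IN={}  OUT={}
  B6:  IN={}  OUT={}
  B7:  IN={}  OUT={}
  B8:  IN={}  OUT={a*e, a+f}
  B9:  IN={a*e, a+f}  OUT={a*d, a+f}

Merge at B9: IN[B9] = OUT[B8] = {a*e, a+f}

Answer: {a*e, a+f}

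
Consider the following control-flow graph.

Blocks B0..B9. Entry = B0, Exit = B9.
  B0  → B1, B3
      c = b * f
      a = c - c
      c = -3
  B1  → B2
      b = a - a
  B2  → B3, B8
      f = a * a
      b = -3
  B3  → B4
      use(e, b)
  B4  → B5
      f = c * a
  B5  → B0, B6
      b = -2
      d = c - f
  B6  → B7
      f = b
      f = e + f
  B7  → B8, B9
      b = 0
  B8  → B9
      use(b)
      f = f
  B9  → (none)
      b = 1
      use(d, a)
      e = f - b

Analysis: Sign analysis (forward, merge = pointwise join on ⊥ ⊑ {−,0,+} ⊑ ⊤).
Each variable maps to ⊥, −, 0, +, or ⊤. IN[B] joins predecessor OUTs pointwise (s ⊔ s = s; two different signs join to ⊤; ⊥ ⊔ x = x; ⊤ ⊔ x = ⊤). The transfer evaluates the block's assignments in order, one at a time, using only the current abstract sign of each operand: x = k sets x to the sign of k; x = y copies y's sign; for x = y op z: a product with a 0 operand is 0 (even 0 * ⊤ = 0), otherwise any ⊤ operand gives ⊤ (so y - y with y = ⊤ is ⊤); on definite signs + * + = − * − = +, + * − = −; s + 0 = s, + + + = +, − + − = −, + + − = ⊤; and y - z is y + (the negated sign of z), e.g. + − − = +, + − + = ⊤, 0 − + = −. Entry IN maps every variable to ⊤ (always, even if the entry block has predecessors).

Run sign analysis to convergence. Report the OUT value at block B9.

Answer: {a: ⊤, b: +, c: -, d: ⊤, e: ⊤, f: ⊤}

Derivation:
Fixpoint table:
  B0: | IN=(all ⊤) | OUT={c:-; rest ⊤}
  B1: | IN={c:-; rest ⊤} | OUT={c:-; rest ⊤}
  B2: | IN={c:-; rest ⊤} | OUT={b:-, c:-; rest ⊤}
  B3: | IN={c:-; rest ⊤} | OUT={c:-; rest ⊤}
  B4: | IN={c:-; rest ⊤} | OUT={c:-; rest ⊤}
  B5: | IN={c:-; rest ⊤} | OUT={b:-, c:-; rest ⊤}
  B6: | IN={b:-, c:-; rest ⊤} | OUT={b:-, c:-; rest ⊤}
  B7: | IN={b:-, c:-; rest ⊤} | OUT={b:0, c:-; rest ⊤}
  B8: | IN={c:-; rest ⊤} | OUT={c:-; rest ⊤}
  B9: | IN={c:-; rest ⊤} | OUT={b:+, c:-; rest ⊤}

Merge at B9: IN[B9] = OUT[B7] ⊔ OUT[B8] = {a: ⊤, b: ⊤, c: -, d: ⊤, e: ⊤, f: ⊤}
Applying B9's transfer function to that IN value gives OUT[B9] (row B9 above).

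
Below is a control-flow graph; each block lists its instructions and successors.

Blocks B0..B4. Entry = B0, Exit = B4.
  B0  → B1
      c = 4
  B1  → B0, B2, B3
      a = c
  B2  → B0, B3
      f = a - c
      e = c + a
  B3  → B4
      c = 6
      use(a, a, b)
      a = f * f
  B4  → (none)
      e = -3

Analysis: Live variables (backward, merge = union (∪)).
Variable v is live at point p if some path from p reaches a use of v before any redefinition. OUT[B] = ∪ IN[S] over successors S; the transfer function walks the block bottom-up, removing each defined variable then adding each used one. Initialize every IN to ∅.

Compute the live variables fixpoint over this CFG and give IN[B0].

Answer: {b, f}

Trace:
Converged values:
  B0: | IN={b, f} | OUT={b, c, f}
  B1: | IN={b, c, f} | OUT={a, b, c, f}
  B2: | IN={a, b, c} | OUT={a, b, f}
  B3: | IN={a, b, f} | OUT={}
  B4: | IN={} | OUT={}

Merge at B0: OUT[B0] = IN[B1] = {b, c, f}
Applying B0's transfer function to that OUT value gives IN[B0] (row B0 above).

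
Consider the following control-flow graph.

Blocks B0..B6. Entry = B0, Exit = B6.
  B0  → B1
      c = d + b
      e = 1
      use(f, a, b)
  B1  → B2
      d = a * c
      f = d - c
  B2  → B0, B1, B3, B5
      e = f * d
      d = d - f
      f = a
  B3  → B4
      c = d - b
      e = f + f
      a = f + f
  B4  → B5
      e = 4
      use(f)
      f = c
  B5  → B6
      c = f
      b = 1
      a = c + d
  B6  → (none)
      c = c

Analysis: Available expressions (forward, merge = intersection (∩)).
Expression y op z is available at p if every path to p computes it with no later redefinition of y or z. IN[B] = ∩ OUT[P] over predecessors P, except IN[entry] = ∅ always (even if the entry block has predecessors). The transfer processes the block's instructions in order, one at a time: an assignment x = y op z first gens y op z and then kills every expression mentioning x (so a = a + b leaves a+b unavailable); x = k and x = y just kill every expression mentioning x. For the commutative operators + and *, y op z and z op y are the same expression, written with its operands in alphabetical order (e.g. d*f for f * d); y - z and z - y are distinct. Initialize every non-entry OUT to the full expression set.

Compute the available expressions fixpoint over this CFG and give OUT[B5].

Answer: {c+d}

Trace:
Fixpoint table:
  B0:   IN={}   OUT={b+d}
  B1:   IN={}   OUT={a*c, d-c}
  B2:   IN={a*c, d-c}   OUT={a*c}
  B3:   IN={a*c}   OUT={d-b, f+f}
  B4:   IN={d-b, f+f}   OUT={d-b}
  B5:   IN={}   OUT={c+d}
  B6:   IN={c+d}   OUT={}

Merge at B5: IN[B5] = OUT[B2] ∩ OUT[B4] = {}
Applying B5's transfer function to that IN value gives OUT[B5] (row B5 above).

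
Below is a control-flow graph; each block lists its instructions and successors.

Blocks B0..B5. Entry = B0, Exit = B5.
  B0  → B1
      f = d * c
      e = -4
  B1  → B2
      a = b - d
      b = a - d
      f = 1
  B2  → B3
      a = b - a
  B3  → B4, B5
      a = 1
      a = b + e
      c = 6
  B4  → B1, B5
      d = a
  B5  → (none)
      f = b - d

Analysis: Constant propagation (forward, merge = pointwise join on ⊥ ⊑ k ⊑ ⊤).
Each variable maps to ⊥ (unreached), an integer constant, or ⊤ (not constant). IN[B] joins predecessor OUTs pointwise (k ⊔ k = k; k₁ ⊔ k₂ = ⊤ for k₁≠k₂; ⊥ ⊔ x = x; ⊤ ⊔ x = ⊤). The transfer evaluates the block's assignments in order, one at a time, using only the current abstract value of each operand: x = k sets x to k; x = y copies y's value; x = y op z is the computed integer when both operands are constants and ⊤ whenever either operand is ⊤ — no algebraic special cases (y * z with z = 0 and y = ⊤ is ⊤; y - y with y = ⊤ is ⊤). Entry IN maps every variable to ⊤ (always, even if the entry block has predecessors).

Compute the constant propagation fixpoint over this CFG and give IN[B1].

Answer: {a: ⊤, b: ⊤, c: ⊤, d: ⊤, e: -4, f: ⊤}

Trace:
Per-block solution:
  B0: | IN=(all ⊤) | OUT={e:-4; rest ⊤}
  B1: | IN={e:-4; rest ⊤} | OUT={e:-4, f:1; rest ⊤}
  B2: | IN={e:-4, f:1; rest ⊤} | OUT={e:-4, f:1; rest ⊤}
  B3: | IN={e:-4, f:1; rest ⊤} | OUT={c:6, e:-4, f:1; rest ⊤}
  B4: | IN={c:6, e:-4, f:1; rest ⊤} | OUT={c:6, e:-4, f:1; rest ⊤}
  B5: | IN={c:6, e:-4, f:1; rest ⊤} | OUT={c:6, e:-4; rest ⊤}

Merge at B1: IN[B1] = OUT[B0] ⊔ OUT[B4] = {a: ⊤, b: ⊤, c: ⊤, d: ⊤, e: -4, f: ⊤}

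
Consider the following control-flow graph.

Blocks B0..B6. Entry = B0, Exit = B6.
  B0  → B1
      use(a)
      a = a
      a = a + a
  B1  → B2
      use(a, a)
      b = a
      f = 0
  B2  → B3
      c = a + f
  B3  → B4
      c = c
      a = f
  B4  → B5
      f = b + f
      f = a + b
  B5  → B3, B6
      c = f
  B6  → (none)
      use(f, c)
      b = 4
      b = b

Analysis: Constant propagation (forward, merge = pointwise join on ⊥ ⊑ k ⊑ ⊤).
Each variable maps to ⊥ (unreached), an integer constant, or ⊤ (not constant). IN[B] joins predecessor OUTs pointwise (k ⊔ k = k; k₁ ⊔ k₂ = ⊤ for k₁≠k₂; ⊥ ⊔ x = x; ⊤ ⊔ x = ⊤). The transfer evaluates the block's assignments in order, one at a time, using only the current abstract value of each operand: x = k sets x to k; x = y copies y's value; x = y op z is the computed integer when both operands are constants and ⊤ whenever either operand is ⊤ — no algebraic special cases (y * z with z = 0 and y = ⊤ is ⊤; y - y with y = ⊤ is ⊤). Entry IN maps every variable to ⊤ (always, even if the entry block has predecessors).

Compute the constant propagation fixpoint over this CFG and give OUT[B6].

Answer: {a: ⊤, b: 4, c: ⊤, d: ⊤, e: ⊤, f: ⊤}

Derivation:
Fixpoint table:
  B0:  IN=(all ⊤)  OUT=(all ⊤)
  B1:  IN=(all ⊤)  OUT={f:0; rest ⊤}
  B2:  IN={f:0; rest ⊤}  OUT={f:0; rest ⊤}
  B3:  IN=(all ⊤)  OUT=(all ⊤)
  B4:  IN=(all ⊤)  OUT=(all ⊤)
  B5:  IN=(all ⊤)  OUT=(all ⊤)
  B6:  IN=(all ⊤)  OUT={b:4; rest ⊤}

Merge at B6: IN[B6] = OUT[B5] = {a: ⊤, b: ⊤, c: ⊤, d: ⊤, e: ⊤, f: ⊤}
Applying B6's transfer function to that IN value gives OUT[B6] (row B6 above).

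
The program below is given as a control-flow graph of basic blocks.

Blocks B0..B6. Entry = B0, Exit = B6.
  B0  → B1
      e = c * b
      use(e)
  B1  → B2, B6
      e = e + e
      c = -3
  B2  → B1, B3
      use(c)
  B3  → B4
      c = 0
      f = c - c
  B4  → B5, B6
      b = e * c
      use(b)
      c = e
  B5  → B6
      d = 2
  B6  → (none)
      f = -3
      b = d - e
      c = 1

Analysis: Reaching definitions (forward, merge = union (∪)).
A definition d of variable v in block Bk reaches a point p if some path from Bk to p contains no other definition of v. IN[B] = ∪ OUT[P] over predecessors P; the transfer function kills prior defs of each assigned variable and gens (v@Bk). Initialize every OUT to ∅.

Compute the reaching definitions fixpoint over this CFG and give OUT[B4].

Fixpoint table:
  B0: | IN={} | OUT={e@B0}
  B1: | IN={c@B1, e@B0, e@B1} | OUT={c@B1, e@B1}
  B2: | IN={c@B1, e@B1} | OUT={c@B1, e@B1}
  B3: | IN={c@B1, e@B1} | OUT={c@B3, e@B1, f@B3}
  B4: | IN={c@B3, e@B1, f@B3} | OUT={b@B4, c@B4, e@B1, f@B3}
  B5: | IN={b@B4, c@B4, e@B1, f@B3} | OUT={b@B4, c@B4, d@B5, e@B1, f@B3}
  B6: | IN={b@B4, c@B1, c@B4, d@B5, e@B1, f@B3} | OUT={b@B6, c@B6, d@B5, e@B1, f@B6}

Merge at B4: IN[B4] = OUT[B3] = {c@B3, e@B1, f@B3}
Applying B4's transfer function to that IN value gives OUT[B4] (row B4 above).

Answer: {b@B4, c@B4, e@B1, f@B3}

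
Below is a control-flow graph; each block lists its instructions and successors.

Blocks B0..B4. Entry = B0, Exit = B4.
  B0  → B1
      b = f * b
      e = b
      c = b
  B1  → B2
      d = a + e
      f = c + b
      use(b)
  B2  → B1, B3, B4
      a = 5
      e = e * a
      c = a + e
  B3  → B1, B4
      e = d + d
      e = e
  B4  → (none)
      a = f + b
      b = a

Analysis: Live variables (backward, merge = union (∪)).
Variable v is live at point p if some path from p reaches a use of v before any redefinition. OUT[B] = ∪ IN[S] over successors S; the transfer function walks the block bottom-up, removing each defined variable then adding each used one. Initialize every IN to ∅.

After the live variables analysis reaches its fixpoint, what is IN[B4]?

Converged values:
  B0: | IN={a, b, f} | OUT={a, b, c, e}
  B1: | IN={a, b, c, e} | OUT={b, d, e, f}
  B2: | IN={b, d, e, f} | OUT={a, b, c, d, e, f}
  B3: | IN={a, b, c, d, f} | OUT={a, b, c, e, f}
  B4: | IN={b, f} | OUT={}

B4 is the boundary node: OUT[B4] = {}
Applying B4's transfer function to that OUT value gives IN[B4] (row B4 above).

Answer: {b, f}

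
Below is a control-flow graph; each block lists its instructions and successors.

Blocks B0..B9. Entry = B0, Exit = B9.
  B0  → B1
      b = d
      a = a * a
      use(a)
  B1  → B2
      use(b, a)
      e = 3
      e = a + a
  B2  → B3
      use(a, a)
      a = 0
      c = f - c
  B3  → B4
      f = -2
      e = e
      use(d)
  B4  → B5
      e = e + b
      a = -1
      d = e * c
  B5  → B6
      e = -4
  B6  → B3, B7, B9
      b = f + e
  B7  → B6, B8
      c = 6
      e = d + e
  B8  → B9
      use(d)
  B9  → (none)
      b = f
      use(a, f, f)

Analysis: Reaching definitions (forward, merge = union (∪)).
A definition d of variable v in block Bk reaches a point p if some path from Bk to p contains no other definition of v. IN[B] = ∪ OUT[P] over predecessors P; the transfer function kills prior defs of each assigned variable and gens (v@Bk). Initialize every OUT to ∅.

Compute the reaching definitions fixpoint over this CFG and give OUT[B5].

Answer: {a@B4, b@B0, b@B6, c@B2, c@B7, d@B4, e@B5, f@B3}

Trace:
Fixpoint table:
  B0: | IN={} | OUT={a@B0, b@B0}
  B1: | IN={a@B0, b@B0} | OUT={a@B0, b@B0, e@B1}
  B2: | IN={a@B0, b@B0, e@B1} | OUT={a@B2, b@B0, c@B2, e@B1}
  B3: | IN={a@B2, a@B4, b@B0, b@B6, c@B2, c@B7, d@B4, e@B1, e@B5, e@B7, f@B3} | OUT={a@B2, a@B4, b@B0, b@B6, c@B2, c@B7, d@B4, e@B3, f@B3}
  B4: | IN={a@B2, a@B4, b@B0, b@B6, c@B2, c@B7, d@B4, e@B3, f@B3} | OUT={a@B4, b@B0, b@B6, c@B2, c@B7, d@B4, e@B4, f@B3}
  B5: | IN={a@B4, b@B0, b@B6, c@B2, c@B7, d@B4, e@B4, f@B3} | OUT={a@B4, b@B0, b@B6, c@B2, c@B7, d@B4, e@B5, f@B3}
  B6: | IN={a@B4, b@B0, b@B6, c@B2, c@B7, d@B4, e@B5, e@B7, f@B3} | OUT={a@B4, b@B6, c@B2, c@B7, d@B4, e@B5, e@B7, f@B3}
  B7: | IN={a@B4, b@B6, c@B2, c@B7, d@B4, e@B5, e@B7, f@B3} | OUT={a@B4, b@B6, c@B7, d@B4, e@B7, f@B3}
  B8: | IN={a@B4, b@B6, c@B7, d@B4, e@B7, f@B3} | OUT={a@B4, b@B6, c@B7, d@B4, e@B7, f@B3}
  B9: | IN={a@B4, b@B6, c@B2, c@B7, d@B4, e@B5, e@B7, f@B3} | OUT={a@B4, b@B9, c@B2, c@B7, d@B4, e@B5, e@B7, f@B3}

Merge at B5: IN[B5] = OUT[B4] = {a@B4, b@B0, b@B6, c@B2, c@B7, d@B4, e@B4, f@B3}
Applying B5's transfer function to that IN value gives OUT[B5] (row B5 above).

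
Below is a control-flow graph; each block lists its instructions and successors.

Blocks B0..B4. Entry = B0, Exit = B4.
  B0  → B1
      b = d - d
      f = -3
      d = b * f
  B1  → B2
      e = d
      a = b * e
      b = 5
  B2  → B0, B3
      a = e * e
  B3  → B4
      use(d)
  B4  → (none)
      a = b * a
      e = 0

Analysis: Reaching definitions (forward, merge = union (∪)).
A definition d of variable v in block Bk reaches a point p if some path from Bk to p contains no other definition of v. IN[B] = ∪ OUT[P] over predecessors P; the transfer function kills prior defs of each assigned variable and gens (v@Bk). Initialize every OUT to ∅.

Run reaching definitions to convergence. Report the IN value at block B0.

Converged values:
  B0:   IN={a@B2, b@B1, d@B0, e@B1, f@B0}   OUT={a@B2, b@B0, d@B0, e@B1, f@B0}
  B1:   IN={a@B2, b@B0, d@B0, e@B1, f@B0}   OUT={a@B1, b@B1, d@B0, e@B1, f@B0}
  B2:   IN={a@B1, b@B1, d@B0, e@B1, f@B0}   OUT={a@B2, b@B1, d@B0, e@B1, f@B0}
  B3:   IN={a@B2, b@B1, d@B0, e@B1, f@B0}   OUT={a@B2, b@B1, d@B0, e@B1, f@B0}
  B4:   IN={a@B2, b@B1, d@B0, e@B1, f@B0}   OUT={a@B4, b@B1, d@B0, e@B4, f@B0}

Merge at B0 (entry node, so the boundary value {} is joined with the incoming edge(s)): IN[B0] = {} ⊔ OUT[B2] = {a@B2, b@B1, d@B0, e@B1, f@B0}

Answer: {a@B2, b@B1, d@B0, e@B1, f@B0}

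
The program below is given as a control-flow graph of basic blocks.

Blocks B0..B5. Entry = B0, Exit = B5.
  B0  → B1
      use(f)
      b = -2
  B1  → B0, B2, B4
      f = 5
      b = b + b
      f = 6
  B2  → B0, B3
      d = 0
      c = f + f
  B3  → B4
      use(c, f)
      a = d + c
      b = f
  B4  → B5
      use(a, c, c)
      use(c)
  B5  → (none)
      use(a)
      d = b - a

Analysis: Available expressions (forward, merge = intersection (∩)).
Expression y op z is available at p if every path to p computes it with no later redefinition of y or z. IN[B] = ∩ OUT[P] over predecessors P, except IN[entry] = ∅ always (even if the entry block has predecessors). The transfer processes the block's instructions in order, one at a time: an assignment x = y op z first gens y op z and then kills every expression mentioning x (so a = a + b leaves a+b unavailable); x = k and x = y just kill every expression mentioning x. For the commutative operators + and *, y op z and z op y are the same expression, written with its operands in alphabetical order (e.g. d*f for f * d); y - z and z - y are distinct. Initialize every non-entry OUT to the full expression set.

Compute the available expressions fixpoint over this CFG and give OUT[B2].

Fixpoint table:
  B0:  IN={}  OUT={}
  B1:  IN={}  OUT={}
  B2:  IN={}  OUT={f+f}
  B3:  IN={f+f}  OUT={c+d, f+f}
  B4:  IN={}  OUT={}
  B5:  IN={}  OUT={b-a}

Merge at B2: IN[B2] = OUT[B1] = {}
Applying B2's transfer function to that IN value gives OUT[B2] (row B2 above).

Answer: {f+f}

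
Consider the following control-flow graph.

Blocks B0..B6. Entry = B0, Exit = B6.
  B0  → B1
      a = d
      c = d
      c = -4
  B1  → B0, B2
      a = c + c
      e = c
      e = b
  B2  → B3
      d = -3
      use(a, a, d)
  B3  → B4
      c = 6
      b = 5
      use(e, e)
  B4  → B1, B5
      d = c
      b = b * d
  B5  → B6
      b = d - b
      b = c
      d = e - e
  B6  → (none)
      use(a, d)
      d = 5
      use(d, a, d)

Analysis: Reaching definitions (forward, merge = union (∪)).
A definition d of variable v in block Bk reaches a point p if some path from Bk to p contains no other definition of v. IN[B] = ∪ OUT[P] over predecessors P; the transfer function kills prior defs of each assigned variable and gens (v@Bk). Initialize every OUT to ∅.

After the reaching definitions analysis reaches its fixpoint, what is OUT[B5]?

Per-block solution:
  B0: | IN={a@B1, b@B4, c@B0, c@B3, d@B4, e@B1} | OUT={a@B0, b@B4, c@B0, d@B4, e@B1}
  B1: | IN={a@B0, a@B1, b@B4, c@B0, c@B3, d@B4, e@B1} | OUT={a@B1, b@B4, c@B0, c@B3, d@B4, e@B1}
  B2: | IN={a@B1, b@B4, c@B0, c@B3, d@B4, e@B1} | OUT={a@B1, b@B4, c@B0, c@B3, d@B2, e@B1}
  B3: | IN={a@B1, b@B4, c@B0, c@B3, d@B2, e@B1} | OUT={a@B1, b@B3, c@B3, d@B2, e@B1}
  B4: | IN={a@B1, b@B3, c@B3, d@B2, e@B1} | OUT={a@B1, b@B4, c@B3, d@B4, e@B1}
  B5: | IN={a@B1, b@B4, c@B3, d@B4, e@B1} | OUT={a@B1, b@B5, c@B3, d@B5, e@B1}
  B6: | IN={a@B1, b@B5, c@B3, d@B5, e@B1} | OUT={a@B1, b@B5, c@B3, d@B6, e@B1}

Merge at B5: IN[B5] = OUT[B4] = {a@B1, b@B4, c@B3, d@B4, e@B1}
Applying B5's transfer function to that IN value gives OUT[B5] (row B5 above).

Answer: {a@B1, b@B5, c@B3, d@B5, e@B1}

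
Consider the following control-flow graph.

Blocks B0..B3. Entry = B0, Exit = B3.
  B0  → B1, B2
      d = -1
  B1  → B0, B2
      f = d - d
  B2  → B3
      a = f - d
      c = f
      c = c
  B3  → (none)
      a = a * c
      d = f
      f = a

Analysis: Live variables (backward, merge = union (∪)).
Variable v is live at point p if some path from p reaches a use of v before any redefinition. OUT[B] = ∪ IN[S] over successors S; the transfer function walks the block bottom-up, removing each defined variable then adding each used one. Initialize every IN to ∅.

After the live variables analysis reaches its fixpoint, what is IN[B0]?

Answer: {f}

Derivation:
Fixpoint table:
  B0:   IN={f}   OUT={d, f}
  B1:   IN={d}   OUT={d, f}
  B2:   IN={d, f}   OUT={a, c, f}
  B3:   IN={a, c, f}   OUT={}

Merge at B0: OUT[B0] = IN[B1] ⊔ IN[B2] = {d, f}
Applying B0's transfer function to that OUT value gives IN[B0] (row B0 above).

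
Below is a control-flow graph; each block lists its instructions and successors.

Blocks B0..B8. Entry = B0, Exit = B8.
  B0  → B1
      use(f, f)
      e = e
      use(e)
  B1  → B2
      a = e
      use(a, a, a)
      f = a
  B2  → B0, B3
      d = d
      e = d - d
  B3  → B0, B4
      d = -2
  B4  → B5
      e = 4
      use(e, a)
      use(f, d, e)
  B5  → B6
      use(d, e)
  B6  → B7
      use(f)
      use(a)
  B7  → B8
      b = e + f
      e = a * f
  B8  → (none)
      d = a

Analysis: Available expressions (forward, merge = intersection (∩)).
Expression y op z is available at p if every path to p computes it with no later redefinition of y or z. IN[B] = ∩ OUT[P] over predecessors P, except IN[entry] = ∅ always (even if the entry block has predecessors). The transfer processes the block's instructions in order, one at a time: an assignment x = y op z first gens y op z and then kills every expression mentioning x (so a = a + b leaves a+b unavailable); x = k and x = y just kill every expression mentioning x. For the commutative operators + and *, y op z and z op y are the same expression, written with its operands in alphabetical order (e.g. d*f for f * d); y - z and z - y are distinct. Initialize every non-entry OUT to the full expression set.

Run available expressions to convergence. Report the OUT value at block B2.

Per-block solution:
  B0:  IN={}  OUT={}
  B1:  IN={}  OUT={}
  B2:  IN={}  OUT={d-d}
  B3:  IN={d-d}  OUT={}
  B4:  IN={}  OUT={}
  B5:  IN={}  OUT={}
  B6:  IN={}  OUT={}
  B7:  IN={}  OUT={a*f}
  B8:  IN={a*f}  OUT={a*f}

Merge at B2: IN[B2] = OUT[B1] = {}
Applying B2's transfer function to that IN value gives OUT[B2] (row B2 above).

Answer: {d-d}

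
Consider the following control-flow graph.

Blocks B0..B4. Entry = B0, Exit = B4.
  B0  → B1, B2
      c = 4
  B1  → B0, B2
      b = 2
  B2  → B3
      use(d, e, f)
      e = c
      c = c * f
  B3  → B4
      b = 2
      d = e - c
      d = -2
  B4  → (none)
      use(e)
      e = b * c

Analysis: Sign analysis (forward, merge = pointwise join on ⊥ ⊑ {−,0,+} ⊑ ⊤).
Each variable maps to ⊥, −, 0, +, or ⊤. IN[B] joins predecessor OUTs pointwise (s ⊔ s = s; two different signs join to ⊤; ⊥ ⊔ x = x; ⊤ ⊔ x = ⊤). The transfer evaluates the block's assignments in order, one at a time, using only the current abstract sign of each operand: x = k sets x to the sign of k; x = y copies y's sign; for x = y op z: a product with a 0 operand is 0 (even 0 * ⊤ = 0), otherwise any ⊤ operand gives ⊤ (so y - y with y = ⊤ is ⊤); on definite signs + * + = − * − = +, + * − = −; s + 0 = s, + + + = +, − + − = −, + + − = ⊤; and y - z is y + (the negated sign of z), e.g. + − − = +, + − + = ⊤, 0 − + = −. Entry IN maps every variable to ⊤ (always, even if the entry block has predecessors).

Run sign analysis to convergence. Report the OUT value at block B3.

Answer: {a: ⊤, b: +, c: ⊤, d: -, e: +, f: ⊤}

Working:
Fixpoint table:
  B0: | IN=(all ⊤) | OUT={c:+; rest ⊤}
  B1: | IN={c:+; rest ⊤} | OUT={b:+, c:+; rest ⊤}
  B2: | IN={c:+; rest ⊤} | OUT={e:+; rest ⊤}
  B3: | IN={e:+; rest ⊤} | OUT={b:+, d:-, e:+; rest ⊤}
  B4: | IN={b:+, d:-, e:+; rest ⊤} | OUT={b:+, d:-; rest ⊤}

Merge at B3: IN[B3] = OUT[B2] = {a: ⊤, b: ⊤, c: ⊤, d: ⊤, e: +, f: ⊤}
Applying B3's transfer function to that IN value gives OUT[B3] (row B3 above).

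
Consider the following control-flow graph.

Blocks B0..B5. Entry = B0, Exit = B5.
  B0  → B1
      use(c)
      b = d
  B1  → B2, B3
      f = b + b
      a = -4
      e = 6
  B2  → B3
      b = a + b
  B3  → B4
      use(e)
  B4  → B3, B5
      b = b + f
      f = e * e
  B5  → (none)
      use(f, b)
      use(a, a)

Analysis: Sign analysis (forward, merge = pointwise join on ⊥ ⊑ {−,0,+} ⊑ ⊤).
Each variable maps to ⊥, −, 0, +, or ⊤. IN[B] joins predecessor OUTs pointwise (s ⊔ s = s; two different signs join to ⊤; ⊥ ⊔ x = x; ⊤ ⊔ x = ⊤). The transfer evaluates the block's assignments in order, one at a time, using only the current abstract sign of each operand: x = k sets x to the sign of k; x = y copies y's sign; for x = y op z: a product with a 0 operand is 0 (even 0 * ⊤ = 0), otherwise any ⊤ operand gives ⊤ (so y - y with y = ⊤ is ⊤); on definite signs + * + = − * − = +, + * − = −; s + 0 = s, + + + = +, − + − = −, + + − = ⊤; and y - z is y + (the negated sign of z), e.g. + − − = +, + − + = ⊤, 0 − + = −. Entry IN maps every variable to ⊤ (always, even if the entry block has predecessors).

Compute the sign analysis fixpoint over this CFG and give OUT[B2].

Fixpoint table:
  B0:   IN=(all ⊤)   OUT=(all ⊤)
  B1:   IN=(all ⊤)   OUT={a:-, e:+; rest ⊤}
  B2:   IN={a:-, e:+; rest ⊤}   OUT={a:-, e:+; rest ⊤}
  B3:   IN={a:-, e:+; rest ⊤}   OUT={a:-, e:+; rest ⊤}
  B4:   IN={a:-, e:+; rest ⊤}   OUT={a:-, e:+, f:+; rest ⊤}
  B5:   IN={a:-, e:+, f:+; rest ⊤}   OUT={a:-, e:+, f:+; rest ⊤}

Merge at B2: IN[B2] = OUT[B1] = {a: -, b: ⊤, c: ⊤, d: ⊤, e: +, f: ⊤}
Applying B2's transfer function to that IN value gives OUT[B2] (row B2 above).

Answer: {a: -, b: ⊤, c: ⊤, d: ⊤, e: +, f: ⊤}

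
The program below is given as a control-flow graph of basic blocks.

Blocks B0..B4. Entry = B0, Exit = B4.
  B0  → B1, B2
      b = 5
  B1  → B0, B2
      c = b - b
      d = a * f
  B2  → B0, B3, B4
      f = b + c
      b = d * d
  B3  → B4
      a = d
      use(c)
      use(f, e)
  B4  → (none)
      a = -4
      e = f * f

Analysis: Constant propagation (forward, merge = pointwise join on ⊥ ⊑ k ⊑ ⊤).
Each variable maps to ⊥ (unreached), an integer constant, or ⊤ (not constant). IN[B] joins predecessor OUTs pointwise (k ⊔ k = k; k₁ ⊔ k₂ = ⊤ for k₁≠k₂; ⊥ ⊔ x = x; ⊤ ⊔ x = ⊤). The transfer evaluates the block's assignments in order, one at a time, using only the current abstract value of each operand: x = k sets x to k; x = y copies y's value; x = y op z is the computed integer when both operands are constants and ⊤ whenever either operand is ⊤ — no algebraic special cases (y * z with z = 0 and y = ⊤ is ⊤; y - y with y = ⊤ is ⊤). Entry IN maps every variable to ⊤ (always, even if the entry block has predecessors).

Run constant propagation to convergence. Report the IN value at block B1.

Answer: {a: ⊤, b: 5, c: ⊤, d: ⊤, e: ⊤, f: ⊤}

Trace:
Per-block solution:
  B0: | IN=(all ⊤) | OUT={b:5; rest ⊤}
  B1: | IN={b:5; rest ⊤} | OUT={b:5, c:0; rest ⊤}
  B2: | IN={b:5; rest ⊤} | OUT=(all ⊤)
  B3: | IN=(all ⊤) | OUT=(all ⊤)
  B4: | IN=(all ⊤) | OUT={a:-4; rest ⊤}

Merge at B1: IN[B1] = OUT[B0] = {a: ⊤, b: 5, c: ⊤, d: ⊤, e: ⊤, f: ⊤}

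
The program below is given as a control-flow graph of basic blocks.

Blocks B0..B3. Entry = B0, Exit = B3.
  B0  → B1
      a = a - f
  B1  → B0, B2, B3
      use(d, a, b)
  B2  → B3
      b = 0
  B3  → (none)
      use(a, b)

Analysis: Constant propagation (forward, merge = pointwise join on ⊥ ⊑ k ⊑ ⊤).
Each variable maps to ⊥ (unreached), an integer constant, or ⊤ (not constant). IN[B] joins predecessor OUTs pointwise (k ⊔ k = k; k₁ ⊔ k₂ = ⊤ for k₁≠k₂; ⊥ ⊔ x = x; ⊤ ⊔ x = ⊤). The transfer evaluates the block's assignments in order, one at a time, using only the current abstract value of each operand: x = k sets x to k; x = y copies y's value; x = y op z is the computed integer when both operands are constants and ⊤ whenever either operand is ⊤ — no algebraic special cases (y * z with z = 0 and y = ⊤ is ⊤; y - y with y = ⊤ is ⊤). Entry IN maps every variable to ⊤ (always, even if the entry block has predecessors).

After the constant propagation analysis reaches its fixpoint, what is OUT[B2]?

Per-block solution:
  B0:  IN=(all ⊤)  OUT=(all ⊤)
  B1:  IN=(all ⊤)  OUT=(all ⊤)
  B2:  IN=(all ⊤)  OUT={b:0; rest ⊤}
  B3:  IN=(all ⊤)  OUT=(all ⊤)

Merge at B2: IN[B2] = OUT[B1] = {a: ⊤, b: ⊤, c: ⊤, d: ⊤, e: ⊤, f: ⊤}
Applying B2's transfer function to that IN value gives OUT[B2] (row B2 above).

Answer: {a: ⊤, b: 0, c: ⊤, d: ⊤, e: ⊤, f: ⊤}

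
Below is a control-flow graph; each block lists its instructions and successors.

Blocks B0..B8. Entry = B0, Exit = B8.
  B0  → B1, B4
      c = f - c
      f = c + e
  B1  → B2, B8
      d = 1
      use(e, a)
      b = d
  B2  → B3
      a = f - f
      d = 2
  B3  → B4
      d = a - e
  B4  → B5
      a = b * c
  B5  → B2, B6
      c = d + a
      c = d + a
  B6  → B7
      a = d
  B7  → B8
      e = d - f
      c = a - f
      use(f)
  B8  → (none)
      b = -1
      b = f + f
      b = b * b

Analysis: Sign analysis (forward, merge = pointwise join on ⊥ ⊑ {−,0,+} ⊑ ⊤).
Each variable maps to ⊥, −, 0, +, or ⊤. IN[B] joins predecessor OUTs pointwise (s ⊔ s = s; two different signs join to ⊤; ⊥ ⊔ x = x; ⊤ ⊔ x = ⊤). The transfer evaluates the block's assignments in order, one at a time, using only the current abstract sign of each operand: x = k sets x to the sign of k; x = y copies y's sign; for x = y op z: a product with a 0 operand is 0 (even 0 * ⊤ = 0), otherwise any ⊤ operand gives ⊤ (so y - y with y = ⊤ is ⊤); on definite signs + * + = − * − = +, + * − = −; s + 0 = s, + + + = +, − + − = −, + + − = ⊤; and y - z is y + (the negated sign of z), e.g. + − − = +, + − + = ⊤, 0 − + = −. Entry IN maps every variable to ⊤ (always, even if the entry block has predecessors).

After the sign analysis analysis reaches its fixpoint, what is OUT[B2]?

Per-block solution:
  B0:  IN=(all ⊤)  OUT=(all ⊤)
  B1:  IN=(all ⊤)  OUT={b:+, d:+; rest ⊤}
  B2:  IN=(all ⊤)  OUT={d:+; rest ⊤}
  B3:  IN={d:+; rest ⊤}  OUT=(all ⊤)
  B4:  IN=(all ⊤)  OUT=(all ⊤)
  B5:  IN=(all ⊤)  OUT=(all ⊤)
  B6:  IN=(all ⊤)  OUT=(all ⊤)
  B7:  IN=(all ⊤)  OUT=(all ⊤)
  B8:  IN=(all ⊤)  OUT=(all ⊤)

Merge at B2: IN[B2] = OUT[B1] ⊔ OUT[B5] = {a: ⊤, b: ⊤, c: ⊤, d: ⊤, e: ⊤, f: ⊤}
Applying B2's transfer function to that IN value gives OUT[B2] (row B2 above).

Answer: {a: ⊤, b: ⊤, c: ⊤, d: +, e: ⊤, f: ⊤}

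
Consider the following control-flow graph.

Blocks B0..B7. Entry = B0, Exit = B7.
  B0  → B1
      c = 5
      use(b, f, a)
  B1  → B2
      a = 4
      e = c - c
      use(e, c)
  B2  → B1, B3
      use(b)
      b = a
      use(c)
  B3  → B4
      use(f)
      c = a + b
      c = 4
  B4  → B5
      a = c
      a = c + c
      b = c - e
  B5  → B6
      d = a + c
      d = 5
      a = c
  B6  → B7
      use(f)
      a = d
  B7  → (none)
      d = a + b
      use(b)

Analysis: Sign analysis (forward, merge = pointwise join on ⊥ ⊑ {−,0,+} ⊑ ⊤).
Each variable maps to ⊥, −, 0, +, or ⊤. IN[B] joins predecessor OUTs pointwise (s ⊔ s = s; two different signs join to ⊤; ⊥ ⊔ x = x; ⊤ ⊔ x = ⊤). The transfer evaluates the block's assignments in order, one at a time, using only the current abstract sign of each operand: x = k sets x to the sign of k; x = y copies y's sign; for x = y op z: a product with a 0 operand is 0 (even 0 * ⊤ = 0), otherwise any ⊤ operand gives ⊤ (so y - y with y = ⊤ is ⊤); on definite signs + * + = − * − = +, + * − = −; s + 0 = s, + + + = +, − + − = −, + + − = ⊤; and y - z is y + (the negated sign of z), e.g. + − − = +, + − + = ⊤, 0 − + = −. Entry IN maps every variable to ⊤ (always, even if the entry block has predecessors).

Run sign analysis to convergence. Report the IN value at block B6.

Fixpoint table:
  B0:   IN=(all ⊤)   OUT={c:+; rest ⊤}
  B1:   IN={c:+; rest ⊤}   OUT={a:+, c:+; rest ⊤}
  B2:   IN={a:+, c:+; rest ⊤}   OUT={a:+, b:+, c:+; rest ⊤}
  B3:   IN={a:+, b:+, c:+; rest ⊤}   OUT={a:+, b:+, c:+; rest ⊤}
  B4:   IN={a:+, b:+, c:+; rest ⊤}   OUT={a:+, c:+; rest ⊤}
  B5:   IN={a:+, c:+; rest ⊤}   OUT={a:+, c:+, d:+; rest ⊤}
  B6:   IN={a:+, c:+, d:+; rest ⊤}   OUT={a:+, c:+, d:+; rest ⊤}
  B7:   IN={a:+, c:+, d:+; rest ⊤}   OUT={a:+, c:+; rest ⊤}

Merge at B6: IN[B6] = OUT[B5] = {a: +, b: ⊤, c: +, d: +, e: ⊤, f: ⊤}

Answer: {a: +, b: ⊤, c: +, d: +, e: ⊤, f: ⊤}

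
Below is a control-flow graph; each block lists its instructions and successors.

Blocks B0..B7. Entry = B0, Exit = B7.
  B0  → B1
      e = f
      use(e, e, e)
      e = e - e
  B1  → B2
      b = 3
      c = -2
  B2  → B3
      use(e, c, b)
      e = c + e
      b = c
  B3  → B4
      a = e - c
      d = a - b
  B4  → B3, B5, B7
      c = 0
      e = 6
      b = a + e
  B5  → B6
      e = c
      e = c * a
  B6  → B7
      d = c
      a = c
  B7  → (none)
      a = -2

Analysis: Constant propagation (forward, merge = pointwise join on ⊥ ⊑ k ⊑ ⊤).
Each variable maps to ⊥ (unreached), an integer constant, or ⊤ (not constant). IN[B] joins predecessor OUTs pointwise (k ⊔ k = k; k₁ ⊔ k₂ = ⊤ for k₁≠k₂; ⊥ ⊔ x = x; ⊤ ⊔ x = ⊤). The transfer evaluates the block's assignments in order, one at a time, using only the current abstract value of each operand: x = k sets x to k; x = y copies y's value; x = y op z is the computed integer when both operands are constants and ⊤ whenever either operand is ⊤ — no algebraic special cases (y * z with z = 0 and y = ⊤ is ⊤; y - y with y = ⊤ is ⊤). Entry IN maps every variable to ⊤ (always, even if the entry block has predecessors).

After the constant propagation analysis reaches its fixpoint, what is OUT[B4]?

Fixpoint table:
  B0:   IN=(all ⊤)   OUT=(all ⊤)
  B1:   IN=(all ⊤)   OUT={b:3, c:-2; rest ⊤}
  B2:   IN={b:3, c:-2; rest ⊤}   OUT={b:-2, c:-2; rest ⊤}
  B3:   IN=(all ⊤)   OUT=(all ⊤)
  B4:   IN=(all ⊤)   OUT={c:0, e:6; rest ⊤}
  B5:   IN={c:0, e:6; rest ⊤}   OUT={c:0; rest ⊤}
  B6:   IN={c:0; rest ⊤}   OUT={a:0, c:0, d:0; rest ⊤}
  B7:   IN={c:0; rest ⊤}   OUT={a:-2, c:0; rest ⊤}

Merge at B4: IN[B4] = OUT[B3] = {a: ⊤, b: ⊤, c: ⊤, d: ⊤, e: ⊤, f: ⊤}
Applying B4's transfer function to that IN value gives OUT[B4] (row B4 above).

Answer: {a: ⊤, b: ⊤, c: 0, d: ⊤, e: 6, f: ⊤}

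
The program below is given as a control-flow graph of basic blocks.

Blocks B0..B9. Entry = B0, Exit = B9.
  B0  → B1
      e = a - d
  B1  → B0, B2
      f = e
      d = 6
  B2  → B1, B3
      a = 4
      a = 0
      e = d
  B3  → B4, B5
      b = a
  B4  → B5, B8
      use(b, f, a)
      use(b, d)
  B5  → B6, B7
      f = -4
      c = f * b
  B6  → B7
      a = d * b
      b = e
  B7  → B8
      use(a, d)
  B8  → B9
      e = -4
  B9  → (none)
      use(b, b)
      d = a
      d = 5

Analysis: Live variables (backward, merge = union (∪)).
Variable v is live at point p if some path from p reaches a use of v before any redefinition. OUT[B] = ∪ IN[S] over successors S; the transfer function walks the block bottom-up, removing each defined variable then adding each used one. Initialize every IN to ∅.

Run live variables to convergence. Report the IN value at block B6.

Converged values:
  B0:  IN={a, d}  OUT={a, e}
  B1:  IN={a, e}  OUT={a, d, f}
  B2:  IN={d, f}  OUT={a, d, e, f}
  B3:  IN={a, d, e, f}  OUT={a, b, d, e, f}
  B4:  IN={a, b, d, e, f}  OUT={a, b, d, e}
  B5:  IN={a, b, d, e}  OUT={a, b, d, e}
  B6:  IN={b, d, e}  OUT={a, b, d}
  B7:  IN={a, b, d}  OUT={a, b}
  B8:  IN={a, b}  OUT={a, b}
  B9:  IN={a, b}  OUT={}

Merge at B6: OUT[B6] = IN[B7] = {a, b, d}
Applying B6's transfer function to that OUT value gives IN[B6] (row B6 above).

Answer: {b, d, e}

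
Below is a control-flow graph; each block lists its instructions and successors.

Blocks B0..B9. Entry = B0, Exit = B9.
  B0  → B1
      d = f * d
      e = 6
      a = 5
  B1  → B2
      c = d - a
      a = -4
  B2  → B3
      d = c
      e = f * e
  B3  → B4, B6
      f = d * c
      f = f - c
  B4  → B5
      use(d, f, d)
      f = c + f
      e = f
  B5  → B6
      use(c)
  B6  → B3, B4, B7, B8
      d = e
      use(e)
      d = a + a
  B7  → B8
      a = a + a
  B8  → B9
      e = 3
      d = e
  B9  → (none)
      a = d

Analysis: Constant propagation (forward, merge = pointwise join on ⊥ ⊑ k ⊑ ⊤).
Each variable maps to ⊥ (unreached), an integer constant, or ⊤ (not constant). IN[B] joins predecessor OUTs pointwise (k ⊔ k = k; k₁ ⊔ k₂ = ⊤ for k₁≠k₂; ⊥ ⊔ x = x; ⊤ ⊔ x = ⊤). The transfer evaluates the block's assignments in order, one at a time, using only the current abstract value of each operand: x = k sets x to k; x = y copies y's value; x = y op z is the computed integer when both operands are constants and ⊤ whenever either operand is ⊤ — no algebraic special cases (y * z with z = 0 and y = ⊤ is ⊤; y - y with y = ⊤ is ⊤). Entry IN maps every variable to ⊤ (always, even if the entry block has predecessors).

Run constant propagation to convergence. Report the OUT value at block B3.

Answer: {a: -4, b: ⊤, c: ⊤, d: ⊤, e: ⊤, f: ⊤}

Working:
Per-block solution:
  B0:   IN=(all ⊤)   OUT={a:5, e:6; rest ⊤}
  B1:   IN={a:5, e:6; rest ⊤}   OUT={a:-4, e:6; rest ⊤}
  B2:   IN={a:-4, e:6; rest ⊤}   OUT={a:-4; rest ⊤}
  B3:   IN={a:-4; rest ⊤}   OUT={a:-4; rest ⊤}
  B4:   IN={a:-4; rest ⊤}   OUT={a:-4; rest ⊤}
  B5:   IN={a:-4; rest ⊤}   OUT={a:-4; rest ⊤}
  B6:   IN={a:-4; rest ⊤}   OUT={a:-4, d:-8; rest ⊤}
  B7:   IN={a:-4, d:-8; rest ⊤}   OUT={a:-8, d:-8; rest ⊤}
  B8:   IN={d:-8; rest ⊤}   OUT={d:3, e:3; rest ⊤}
  B9:   IN={d:3, e:3; rest ⊤}   OUT={a:3, d:3, e:3; rest ⊤}

Merge at B3: IN[B3] = OUT[B2] ⊔ OUT[B6] = {a: -4, b: ⊤, c: ⊤, d: ⊤, e: ⊤, f: ⊤}
Applying B3's transfer function to that IN value gives OUT[B3] (row B3 above).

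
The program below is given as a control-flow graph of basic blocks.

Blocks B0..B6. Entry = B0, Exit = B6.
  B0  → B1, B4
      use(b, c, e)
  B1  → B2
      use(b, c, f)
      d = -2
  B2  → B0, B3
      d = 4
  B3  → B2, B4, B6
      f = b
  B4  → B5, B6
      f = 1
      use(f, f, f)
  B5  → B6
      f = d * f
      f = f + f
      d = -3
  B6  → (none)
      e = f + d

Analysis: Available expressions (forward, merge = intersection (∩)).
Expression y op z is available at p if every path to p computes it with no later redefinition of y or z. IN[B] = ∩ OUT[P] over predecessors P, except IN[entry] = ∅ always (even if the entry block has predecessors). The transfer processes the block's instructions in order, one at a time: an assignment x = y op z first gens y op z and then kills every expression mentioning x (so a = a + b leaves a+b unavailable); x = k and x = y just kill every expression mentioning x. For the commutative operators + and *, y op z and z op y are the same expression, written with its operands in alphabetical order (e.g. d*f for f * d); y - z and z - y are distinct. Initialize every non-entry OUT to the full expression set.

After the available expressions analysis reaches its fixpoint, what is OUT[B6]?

Answer: {d+f}

Working:
Per-block solution:
  B0:  IN={}  OUT={}
  B1:  IN={}  OUT={}
  B2:  IN={}  OUT={}
  B3:  IN={}  OUT={}
  B4:  IN={}  OUT={}
  B5:  IN={}  OUT={}
  B6:  IN={}  OUT={d+f}

Merge at B6: IN[B6] = OUT[B3] ∩ OUT[B4] ∩ OUT[B5] = {}
Applying B6's transfer function to that IN value gives OUT[B6] (row B6 above).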